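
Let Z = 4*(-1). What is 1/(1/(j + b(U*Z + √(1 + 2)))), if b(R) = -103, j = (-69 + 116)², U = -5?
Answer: 2106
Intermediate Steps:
Z = -4
j = 2209 (j = 47² = 2209)
1/(1/(j + b(U*Z + √(1 + 2)))) = 1/(1/(2209 - 103)) = 1/(1/2106) = 2106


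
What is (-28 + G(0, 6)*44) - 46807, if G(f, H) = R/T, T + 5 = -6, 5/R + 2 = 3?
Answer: -46855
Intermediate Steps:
R = 5 (R = 5/(-2 + 3) = 5/1 = 5*1 = 5)
T = -11 (T = -5 - 6 = -11)
G(f, H) = -5/11 (G(f, H) = 5/(-11) = 5*(-1/11) = -5/11)
(-28 + G(0, 6)*44) - 46807 = (-28 - 5/11*44) - 46807 = (-28 - 20) - 46807 = -48 - 46807 = -46855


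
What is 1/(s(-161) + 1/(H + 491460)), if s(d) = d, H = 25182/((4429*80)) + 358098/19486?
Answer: -848326146219753/136580507815310353 ≈ -0.0062112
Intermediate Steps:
H = 31842994953/1726069880 (H = 25182/354320 + 358098*(1/19486) = 25182*(1/354320) + 179049/9743 = 12591/177160 + 179049/9743 = 31842994953/1726069880 ≈ 18.448)
1/(s(-161) + 1/(H + 491460)) = 1/(-161 + 1/(31842994953/1726069880 + 491460)) = 1/(-161 + 1/(848326146219753/1726069880)) = 1/(-161 + 1726069880/848326146219753) = 1/(-136580507815310353/848326146219753) = -848326146219753/136580507815310353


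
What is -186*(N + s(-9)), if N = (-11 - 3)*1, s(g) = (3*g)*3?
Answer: 17670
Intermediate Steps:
s(g) = 9*g
N = -14 (N = -14*1 = -14)
-186*(N + s(-9)) = -186*(-14 + 9*(-9)) = -186*(-14 - 81) = -186*(-95) = 17670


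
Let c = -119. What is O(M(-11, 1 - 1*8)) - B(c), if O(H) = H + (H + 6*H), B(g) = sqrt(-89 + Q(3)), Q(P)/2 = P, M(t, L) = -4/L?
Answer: 32/7 - I*sqrt(83) ≈ 4.5714 - 9.1104*I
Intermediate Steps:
Q(P) = 2*P
B(g) = I*sqrt(83) (B(g) = sqrt(-89 + 2*3) = sqrt(-89 + 6) = sqrt(-83) = I*sqrt(83))
O(H) = 8*H (O(H) = H + 7*H = 8*H)
O(M(-11, 1 - 1*8)) - B(c) = 8*(-4/(1 - 1*8)) - I*sqrt(83) = 8*(-4/(1 - 8)) - I*sqrt(83) = 8*(-4/(-7)) - I*sqrt(83) = 8*(-4*(-1/7)) - I*sqrt(83) = 8*(4/7) - I*sqrt(83) = 32/7 - I*sqrt(83)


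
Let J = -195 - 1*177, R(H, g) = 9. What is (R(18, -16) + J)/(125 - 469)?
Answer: 363/344 ≈ 1.0552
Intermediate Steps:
J = -372 (J = -195 - 177 = -372)
(R(18, -16) + J)/(125 - 469) = (9 - 372)/(125 - 469) = -363/(-344) = -1/344*(-363) = 363/344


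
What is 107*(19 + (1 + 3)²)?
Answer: 3745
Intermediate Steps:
107*(19 + (1 + 3)²) = 107*(19 + 4²) = 107*(19 + 16) = 107*35 = 3745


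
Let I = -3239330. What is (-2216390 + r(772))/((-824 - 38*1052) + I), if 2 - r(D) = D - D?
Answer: 1108194/1640065 ≈ 0.67570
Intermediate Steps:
r(D) = 2 (r(D) = 2 - (D - D) = 2 - 1*0 = 2 + 0 = 2)
(-2216390 + r(772))/((-824 - 38*1052) + I) = (-2216390 + 2)/((-824 - 38*1052) - 3239330) = -2216388/((-824 - 39976) - 3239330) = -2216388/(-40800 - 3239330) = -2216388/(-3280130) = -2216388*(-1/3280130) = 1108194/1640065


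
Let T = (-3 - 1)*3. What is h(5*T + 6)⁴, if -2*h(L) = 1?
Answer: 1/16 ≈ 0.062500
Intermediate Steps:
T = -12 (T = -4*3 = -12)
h(L) = -½ (h(L) = -½*1 = -½)
h(5*T + 6)⁴ = (-½)⁴ = 1/16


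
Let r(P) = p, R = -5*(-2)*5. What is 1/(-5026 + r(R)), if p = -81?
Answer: -1/5107 ≈ -0.00019581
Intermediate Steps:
R = 50 (R = 10*5 = 50)
r(P) = -81
1/(-5026 + r(R)) = 1/(-5026 - 81) = 1/(-5107) = -1/5107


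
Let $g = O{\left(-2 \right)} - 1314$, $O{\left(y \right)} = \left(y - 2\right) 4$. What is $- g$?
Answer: $1330$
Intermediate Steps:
$O{\left(y \right)} = -8 + 4 y$ ($O{\left(y \right)} = \left(-2 + y\right) 4 = -8 + 4 y$)
$g = -1330$ ($g = \left(-8 + 4 \left(-2\right)\right) - 1314 = \left(-8 - 8\right) - 1314 = -16 - 1314 = -1330$)
$- g = \left(-1\right) \left(-1330\right) = 1330$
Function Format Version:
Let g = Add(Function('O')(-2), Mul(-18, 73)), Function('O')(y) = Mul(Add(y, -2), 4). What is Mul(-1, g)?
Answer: 1330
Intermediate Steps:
Function('O')(y) = Add(-8, Mul(4, y)) (Function('O')(y) = Mul(Add(-2, y), 4) = Add(-8, Mul(4, y)))
g = -1330 (g = Add(Add(-8, Mul(4, -2)), Mul(-18, 73)) = Add(Add(-8, -8), -1314) = Add(-16, -1314) = -1330)
Mul(-1, g) = Mul(-1, -1330) = 1330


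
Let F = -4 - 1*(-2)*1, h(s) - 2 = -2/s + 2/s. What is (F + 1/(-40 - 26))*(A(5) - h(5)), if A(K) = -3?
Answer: 665/66 ≈ 10.076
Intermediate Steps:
h(s) = 2 (h(s) = 2 + (-2/s + 2/s) = 2 + 0 = 2)
F = -2 (F = -4 + 2*1 = -4 + 2 = -2)
(F + 1/(-40 - 26))*(A(5) - h(5)) = (-2 + 1/(-40 - 26))*(-3 - 1*2) = (-2 + 1/(-66))*(-3 - 2) = (-2 - 1/66)*(-5) = -133/66*(-5) = 665/66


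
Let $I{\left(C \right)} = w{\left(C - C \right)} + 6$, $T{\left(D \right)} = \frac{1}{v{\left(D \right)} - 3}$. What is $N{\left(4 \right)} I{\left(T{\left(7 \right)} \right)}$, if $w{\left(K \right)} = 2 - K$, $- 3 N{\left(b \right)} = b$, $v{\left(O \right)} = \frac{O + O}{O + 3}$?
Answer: $- \frac{32}{3} \approx -10.667$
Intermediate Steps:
$v{\left(O \right)} = \frac{2 O}{3 + O}$
$N{\left(b \right)} = - \frac{b}{3}$
$T{\left(D \right)} = \frac{1}{-3 + \frac{2 D}{3 + D}}$ ($T{\left(D \right)} = \frac{1}{\frac{2 D}{3 + D} - 3} = \frac{1}{-3 + \frac{2 D}{3 + D}}$)
$I{\left(C \right)} = 8$ ($I{\left(C \right)} = \left(2 - \left(C - C\right)\right) + 6 = \left(2 - 0\right) + 6 = \left(2 + 0\right) + 6 = 2 + 6 = 8$)
$N{\left(4 \right)} I{\left(T{\left(7 \right)} \right)} = \left(- \frac{1}{3}\right) 4 \cdot 8 = \left(- \frac{4}{3}\right) 8 = - \frac{32}{3}$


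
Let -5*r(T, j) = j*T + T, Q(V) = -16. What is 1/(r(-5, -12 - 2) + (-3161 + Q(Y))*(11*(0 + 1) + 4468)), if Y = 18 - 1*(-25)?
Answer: -1/14229796 ≈ -7.0275e-8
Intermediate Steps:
Y = 43 (Y = 18 + 25 = 43)
r(T, j) = -T/5 - T*j/5 (r(T, j) = -(j*T + T)/5 = -(T*j + T)/5 = -(T + T*j)/5 = -T/5 - T*j/5)
1/(r(-5, -12 - 2) + (-3161 + Q(Y))*(11*(0 + 1) + 4468)) = 1/(-⅕*(-5)*(1 + (-12 - 2)) + (-3161 - 16)*(11*(0 + 1) + 4468)) = 1/(-⅕*(-5)*(1 - 14) - 3177*(11*1 + 4468)) = 1/(-⅕*(-5)*(-13) - 3177*(11 + 4468)) = 1/(-13 - 3177*4479) = 1/(-13 - 14229783) = 1/(-14229796) = -1/14229796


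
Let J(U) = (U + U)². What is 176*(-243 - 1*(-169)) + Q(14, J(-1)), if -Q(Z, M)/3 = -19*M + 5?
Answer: -12811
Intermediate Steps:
J(U) = 4*U² (J(U) = (2*U)² = 4*U²)
Q(Z, M) = -15 + 57*M (Q(Z, M) = -3*(-19*M + 5) = -3*(5 - 19*M) = -15 + 57*M)
176*(-243 - 1*(-169)) + Q(14, J(-1)) = 176*(-243 - 1*(-169)) + (-15 + 57*(4*(-1)²)) = 176*(-243 + 169) + (-15 + 57*(4*1)) = 176*(-74) + (-15 + 57*4) = -13024 + (-15 + 228) = -13024 + 213 = -12811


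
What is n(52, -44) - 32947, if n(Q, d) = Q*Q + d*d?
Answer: -28307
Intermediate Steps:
n(Q, d) = Q² + d²
n(52, -44) - 32947 = (52² + (-44)²) - 32947 = (2704 + 1936) - 32947 = 4640 - 32947 = -28307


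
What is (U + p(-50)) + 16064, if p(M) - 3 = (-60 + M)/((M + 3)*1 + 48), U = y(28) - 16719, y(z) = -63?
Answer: -825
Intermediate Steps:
U = -16782 (U = -63 - 16719 = -16782)
p(M) = 3 + (-60 + M)/(51 + M) (p(M) = 3 + (-60 + M)/((M + 3)*1 + 48) = 3 + (-60 + M)/((3 + M)*1 + 48) = 3 + (-60 + M)/((3 + M) + 48) = 3 + (-60 + M)/(51 + M))
(U + p(-50)) + 16064 = (-16782 + (93 + 4*(-50))/(51 - 50)) + 16064 = (-16782 + (93 - 200)/1) + 16064 = (-16782 + 1*(-107)) + 16064 = (-16782 - 107) + 16064 = -16889 + 16064 = -825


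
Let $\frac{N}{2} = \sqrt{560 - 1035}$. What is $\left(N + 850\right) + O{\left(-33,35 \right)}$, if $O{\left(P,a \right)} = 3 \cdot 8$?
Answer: $874 + 10 i \sqrt{19} \approx 874.0 + 43.589 i$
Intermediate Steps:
$O{\left(P,a \right)} = 24$
$N = 10 i \sqrt{19}$ ($N = 2 \sqrt{560 - 1035} = 2 \sqrt{-475} = 2 \cdot 5 i \sqrt{19} = 10 i \sqrt{19} \approx 43.589 i$)
$\left(N + 850\right) + O{\left(-33,35 \right)} = \left(10 i \sqrt{19} + 850\right) + 24 = \left(850 + 10 i \sqrt{19}\right) + 24 = 874 + 10 i \sqrt{19}$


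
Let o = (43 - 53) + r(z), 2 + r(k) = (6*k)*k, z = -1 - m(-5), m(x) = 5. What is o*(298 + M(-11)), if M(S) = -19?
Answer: 56916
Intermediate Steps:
z = -6 (z = -1 - 1*5 = -1 - 5 = -6)
r(k) = -2 + 6*k**2 (r(k) = -2 + (6*k)*k = -2 + 6*k**2)
o = 204 (o = (43 - 53) + (-2 + 6*(-6)**2) = -10 + (-2 + 6*36) = -10 + (-2 + 216) = -10 + 214 = 204)
o*(298 + M(-11)) = 204*(298 - 19) = 204*279 = 56916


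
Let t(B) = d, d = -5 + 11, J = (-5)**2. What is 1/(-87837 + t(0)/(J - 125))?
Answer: -50/4391853 ≈ -1.1385e-5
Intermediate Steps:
J = 25
d = 6
t(B) = 6
1/(-87837 + t(0)/(J - 125)) = 1/(-87837 + 6/(25 - 125)) = 1/(-87837 + 6/(-100)) = 1/(-87837 + 6*(-1/100)) = 1/(-87837 - 3/50) = 1/(-4391853/50) = -50/4391853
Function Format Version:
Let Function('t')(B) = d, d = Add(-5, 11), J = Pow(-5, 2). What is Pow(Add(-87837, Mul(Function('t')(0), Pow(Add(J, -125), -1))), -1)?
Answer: Rational(-50, 4391853) ≈ -1.1385e-5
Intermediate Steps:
J = 25
d = 6
Function('t')(B) = 6
Pow(Add(-87837, Mul(Function('t')(0), Pow(Add(J, -125), -1))), -1) = Pow(Add(-87837, Mul(6, Pow(Add(25, -125), -1))), -1) = Pow(Add(-87837, Mul(6, Pow(-100, -1))), -1) = Pow(Add(-87837, Mul(6, Rational(-1, 100))), -1) = Pow(Add(-87837, Rational(-3, 50)), -1) = Pow(Rational(-4391853, 50), -1) = Rational(-50, 4391853)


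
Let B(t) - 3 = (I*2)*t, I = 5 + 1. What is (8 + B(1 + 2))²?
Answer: 2209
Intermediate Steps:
I = 6
B(t) = 3 + 12*t (B(t) = 3 + (6*2)*t = 3 + 12*t)
(8 + B(1 + 2))² = (8 + (3 + 12*(1 + 2)))² = (8 + (3 + 12*3))² = (8 + (3 + 36))² = (8 + 39)² = 47² = 2209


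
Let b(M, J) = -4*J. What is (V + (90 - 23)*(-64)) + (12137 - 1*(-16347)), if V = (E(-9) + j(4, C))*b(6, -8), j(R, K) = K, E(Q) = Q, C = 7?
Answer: 24132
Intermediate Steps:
V = -64 (V = (-9 + 7)*(-4*(-8)) = -2*32 = -64)
(V + (90 - 23)*(-64)) + (12137 - 1*(-16347)) = (-64 + (90 - 23)*(-64)) + (12137 - 1*(-16347)) = (-64 + 67*(-64)) + (12137 + 16347) = (-64 - 4288) + 28484 = -4352 + 28484 = 24132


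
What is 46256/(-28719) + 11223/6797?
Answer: 7911305/195203043 ≈ 0.040529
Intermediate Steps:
46256/(-28719) + 11223/6797 = 46256*(-1/28719) + 11223*(1/6797) = -46256/28719 + 11223/6797 = 7911305/195203043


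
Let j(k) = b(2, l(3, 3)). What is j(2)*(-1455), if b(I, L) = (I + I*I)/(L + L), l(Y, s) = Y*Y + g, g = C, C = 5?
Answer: -4365/14 ≈ -311.79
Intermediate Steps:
g = 5
l(Y, s) = 5 + Y² (l(Y, s) = Y*Y + 5 = Y² + 5 = 5 + Y²)
b(I, L) = (I + I²)/(2*L) (b(I, L) = (I + I²)/((2*L)) = (I + I²)*(1/(2*L)) = (I + I²)/(2*L))
j(k) = 3/14 (j(k) = (½)*2*(1 + 2)/(5 + 3²) = (½)*2*3/(5 + 9) = (½)*2*3/14 = (½)*2*(1/14)*3 = 3/14)
j(2)*(-1455) = (3/14)*(-1455) = -4365/14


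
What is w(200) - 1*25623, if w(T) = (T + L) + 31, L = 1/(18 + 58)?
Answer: -1929791/76 ≈ -25392.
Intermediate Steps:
L = 1/76 ≈ 0.013158
w(T) = 2357/76 + T (w(T) = (T + 1/76) + 31 = (1/76 + T) + 31 = 2357/76 + T)
w(200) - 1*25623 = (2357/76 + 200) - 1*25623 = 17557/76 - 25623 = -1929791/76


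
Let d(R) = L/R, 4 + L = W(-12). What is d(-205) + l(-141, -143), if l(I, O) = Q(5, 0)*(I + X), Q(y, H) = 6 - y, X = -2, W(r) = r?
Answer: -29299/205 ≈ -142.92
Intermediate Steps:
L = -16 (L = -4 - 12 = -16)
d(R) = -16/R
l(I, O) = -2 + I (l(I, O) = (6 - 1*5)*(I - 2) = (6 - 5)*(-2 + I) = 1*(-2 + I) = -2 + I)
d(-205) + l(-141, -143) = -16/(-205) + (-2 - 141) = -16*(-1/205) - 143 = 16/205 - 143 = -29299/205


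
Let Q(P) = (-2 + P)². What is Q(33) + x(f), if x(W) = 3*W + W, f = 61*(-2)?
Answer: 473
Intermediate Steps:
f = -122
x(W) = 4*W
Q(33) + x(f) = (-2 + 33)² + 4*(-122) = 31² - 488 = 961 - 488 = 473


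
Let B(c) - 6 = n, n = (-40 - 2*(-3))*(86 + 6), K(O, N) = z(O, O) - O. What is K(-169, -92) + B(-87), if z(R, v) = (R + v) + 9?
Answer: -3282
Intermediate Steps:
z(R, v) = 9 + R + v
K(O, N) = 9 + O (K(O, N) = (9 + O + O) - O = (9 + 2*O) - O = 9 + O)
n = -3128 (n = (-40 + 6)*92 = -34*92 = -3128)
B(c) = -3122 (B(c) = 6 - 3128 = -3122)
K(-169, -92) + B(-87) = (9 - 169) - 3122 = -160 - 3122 = -3282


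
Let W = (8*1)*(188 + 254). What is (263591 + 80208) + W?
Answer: 347335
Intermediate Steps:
W = 3536 (W = 8*442 = 3536)
(263591 + 80208) + W = (263591 + 80208) + 3536 = 343799 + 3536 = 347335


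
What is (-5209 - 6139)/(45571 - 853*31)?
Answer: -2837/4782 ≈ -0.59327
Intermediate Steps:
(-5209 - 6139)/(45571 - 853*31) = -11348/(45571 - 26443) = -11348/19128 = -11348*1/19128 = -2837/4782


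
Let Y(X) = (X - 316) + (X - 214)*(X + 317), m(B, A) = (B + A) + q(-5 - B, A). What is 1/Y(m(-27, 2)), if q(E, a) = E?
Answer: -1/68457 ≈ -1.4608e-5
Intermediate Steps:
m(B, A) = -5 + A (m(B, A) = (B + A) + (-5 - B) = (A + B) + (-5 - B) = -5 + A)
Y(X) = -316 + X + (-214 + X)*(317 + X) (Y(X) = (-316 + X) + (-214 + X)*(317 + X) = -316 + X + (-214 + X)*(317 + X))
1/Y(m(-27, 2)) = 1/(-68154 + (-5 + 2)² + 104*(-5 + 2)) = 1/(-68154 + (-3)² + 104*(-3)) = 1/(-68154 + 9 - 312) = 1/(-68457) = -1/68457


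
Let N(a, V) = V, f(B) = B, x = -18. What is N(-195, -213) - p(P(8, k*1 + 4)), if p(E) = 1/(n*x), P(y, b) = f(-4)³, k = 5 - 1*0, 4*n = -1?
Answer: -1919/9 ≈ -213.22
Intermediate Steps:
n = -¼ (n = (¼)*(-1) = -¼ ≈ -0.25000)
k = 5 (k = 5 + 0 = 5)
P(y, b) = -64 (P(y, b) = (-4)³ = -64)
p(E) = 2/9 (p(E) = 1/(-¼*(-18)) = 1/(9/2) = 2/9)
N(-195, -213) - p(P(8, k*1 + 4)) = -213 - 1*2/9 = -213 - 2/9 = -1919/9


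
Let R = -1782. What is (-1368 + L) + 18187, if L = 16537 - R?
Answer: 35138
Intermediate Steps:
L = 18319 (L = 16537 - 1*(-1782) = 16537 + 1782 = 18319)
(-1368 + L) + 18187 = (-1368 + 18319) + 18187 = 16951 + 18187 = 35138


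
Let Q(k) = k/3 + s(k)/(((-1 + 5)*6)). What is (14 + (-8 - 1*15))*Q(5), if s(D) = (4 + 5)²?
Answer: -363/8 ≈ -45.375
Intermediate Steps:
s(D) = 81 (s(D) = 9² = 81)
Q(k) = 27/8 + k/3 (Q(k) = k/3 + 81/(((-1 + 5)*6)) = k*(⅓) + 81/((4*6)) = k/3 + 81/24 = k/3 + 81*(1/24) = k/3 + 27/8 = 27/8 + k/3)
(14 + (-8 - 1*15))*Q(5) = (14 + (-8 - 1*15))*(27/8 + (⅓)*5) = (14 + (-8 - 15))*(27/8 + 5/3) = (14 - 23)*(121/24) = -9*121/24 = -363/8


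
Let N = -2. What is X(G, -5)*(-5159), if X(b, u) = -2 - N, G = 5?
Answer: 0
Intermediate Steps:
X(b, u) = 0 (X(b, u) = -2 - 1*(-2) = -2 + 2 = 0)
X(G, -5)*(-5159) = 0*(-5159) = 0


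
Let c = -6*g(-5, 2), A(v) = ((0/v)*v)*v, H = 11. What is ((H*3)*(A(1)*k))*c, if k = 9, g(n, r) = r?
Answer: 0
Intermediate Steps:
A(v) = 0 (A(v) = (0*v)*v = 0*v = 0)
c = -12 (c = -6*2 = -12)
((H*3)*(A(1)*k))*c = ((11*3)*(0*9))*(-12) = (33*0)*(-12) = 0*(-12) = 0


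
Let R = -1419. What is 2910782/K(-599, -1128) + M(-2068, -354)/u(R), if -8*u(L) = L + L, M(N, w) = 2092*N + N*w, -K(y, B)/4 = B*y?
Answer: -196262435687/19369264 ≈ -10133.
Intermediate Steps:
K(y, B) = -4*B*y
u(L) = -L/4 (u(L) = -(L + L)/8 = -L/4)
2910782/K(-599, -1128) + M(-2068, -354)/u(R) = 2910782/((-4*(-1128)*(-599))) + (-2068*(2092 - 354))/((-1/4*(-1419))) = 2910782/(-2702688) + (-2068*1738)/(1419/4) = 2910782*(-1/2702688) - 3594184*4/1419 = -1455391/1351344 - 1306976/129 = -196262435687/19369264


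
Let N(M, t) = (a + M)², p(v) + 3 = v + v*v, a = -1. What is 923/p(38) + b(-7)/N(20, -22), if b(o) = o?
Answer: 322850/533919 ≈ 0.60468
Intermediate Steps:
p(v) = -3 + v + v² (p(v) = -3 + (v + v*v) = -3 + (v + v²) = -3 + v + v²)
N(M, t) = (-1 + M)²
923/p(38) + b(-7)/N(20, -22) = 923/(-3 + 38 + 38²) - 7/(-1 + 20)² = 923/(-3 + 38 + 1444) - 7/(19²) = 923/1479 - 7/361 = 322850/533919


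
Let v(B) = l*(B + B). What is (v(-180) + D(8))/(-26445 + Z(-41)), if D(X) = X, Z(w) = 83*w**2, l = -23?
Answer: 592/8077 ≈ 0.073295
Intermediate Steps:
v(B) = -46*B (v(B) = -23*(B + B) = -46*B)
(v(-180) + D(8))/(-26445 + Z(-41)) = (-46*(-180) + 8)/(-26445 + 83*(-41)**2) = (8280 + 8)/(-26445 + 83*1681) = 8288/(-26445 + 139523) = 8288/113078 = 8288*(1/113078) = 592/8077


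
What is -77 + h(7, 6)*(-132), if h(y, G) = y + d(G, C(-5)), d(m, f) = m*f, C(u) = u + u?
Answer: 6919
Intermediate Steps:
C(u) = 2*u
d(m, f) = f*m
h(y, G) = y - 10*G (h(y, G) = y + (2*(-5))*G = y - 10*G)
-77 + h(7, 6)*(-132) = -77 + (7 - 10*6)*(-132) = -77 + (7 - 60)*(-132) = -77 - 53*(-132) = -77 + 6996 = 6919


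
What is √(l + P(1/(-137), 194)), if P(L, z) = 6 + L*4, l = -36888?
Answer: I*√692238806/137 ≈ 192.05*I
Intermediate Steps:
P(L, z) = 6 + 4*L
√(l + P(1/(-137), 194)) = √(-36888 + (6 + 4/(-137))) = √(-36888 + (6 + 4*(-1/137))) = √(-36888 + (6 - 4/137)) = √(-36888 + 818/137) = √(-5052838/137) = I*√692238806/137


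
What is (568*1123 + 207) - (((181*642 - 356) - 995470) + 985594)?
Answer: 532101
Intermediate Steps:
(568*1123 + 207) - (((181*642 - 356) - 995470) + 985594) = (637864 + 207) - (((116202 - 356) - 995470) + 985594) = 638071 - ((115846 - 995470) + 985594) = 638071 - (-879624 + 985594) = 638071 - 1*105970 = 638071 - 105970 = 532101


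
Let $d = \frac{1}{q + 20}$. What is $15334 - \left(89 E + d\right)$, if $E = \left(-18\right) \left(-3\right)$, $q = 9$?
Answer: $\frac{305311}{29} \approx 10528.0$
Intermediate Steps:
$E = 54$
$d = \frac{1}{29}$ ($d = \frac{1}{9 + 20} = \frac{1}{29} \approx 0.034483$)
$15334 - \left(89 E + d\right) = 15334 - \left(89 \cdot 54 + \frac{1}{29}\right) = 15334 - \left(4806 + \frac{1}{29}\right) = 15334 - \frac{139375}{29} = \frac{305311}{29}$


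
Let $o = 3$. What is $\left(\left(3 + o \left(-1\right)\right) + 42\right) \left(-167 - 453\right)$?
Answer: $-26040$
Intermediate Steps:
$\left(\left(3 + o \left(-1\right)\right) + 42\right) \left(-167 - 453\right) = \left(\left(3 + 3 \left(-1\right)\right) + 42\right) \left(-167 - 453\right) = \left(\left(3 - 3\right) + 42\right) \left(-620\right) = \left(0 + 42\right) \left(-620\right) = 42 \left(-620\right) = -26040$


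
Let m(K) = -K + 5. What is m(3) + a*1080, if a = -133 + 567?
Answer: 468722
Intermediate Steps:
a = 434
m(K) = 5 - K
m(3) + a*1080 = (5 - 1*3) + 434*1080 = (5 - 3) + 468720 = 2 + 468720 = 468722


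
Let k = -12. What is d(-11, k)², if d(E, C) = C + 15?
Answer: 9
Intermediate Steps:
d(E, C) = 15 + C
d(-11, k)² = (15 - 12)² = 3² = 9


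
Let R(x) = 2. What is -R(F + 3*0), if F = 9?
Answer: -2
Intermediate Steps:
-R(F + 3*0) = -1*2 = -2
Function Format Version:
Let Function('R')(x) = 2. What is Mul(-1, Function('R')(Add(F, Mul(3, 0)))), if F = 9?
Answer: -2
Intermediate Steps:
Mul(-1, Function('R')(Add(F, Mul(3, 0)))) = Mul(-1, 2) = -2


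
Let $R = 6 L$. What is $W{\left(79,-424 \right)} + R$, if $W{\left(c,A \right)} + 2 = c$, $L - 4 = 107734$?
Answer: $646505$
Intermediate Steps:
$L = 107738$ ($L = 4 + 107734 = 107738$)
$W{\left(c,A \right)} = -2 + c$
$R = 646428$ ($R = 6 \cdot 107738 = 646428$)
$W{\left(79,-424 \right)} + R = \left(-2 + 79\right) + 646428 = 77 + 646428 = 646505$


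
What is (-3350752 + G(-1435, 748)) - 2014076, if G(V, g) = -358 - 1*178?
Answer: -5365364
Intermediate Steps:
G(V, g) = -536 (G(V, g) = -358 - 178 = -536)
(-3350752 + G(-1435, 748)) - 2014076 = (-3350752 - 536) - 2014076 = -3351288 - 2014076 = -5365364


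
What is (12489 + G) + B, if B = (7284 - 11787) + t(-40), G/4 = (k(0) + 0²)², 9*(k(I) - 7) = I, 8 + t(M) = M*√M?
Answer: 8174 - 80*I*√10 ≈ 8174.0 - 252.98*I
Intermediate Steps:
t(M) = -8 + M^(3/2) (t(M) = -8 + M*√M = -8 + M^(3/2))
k(I) = 7 + I/9
G = 196 (G = 4*((7 + (⅑)*0) + 0²)² = 4*((7 + 0) + 0)² = 4*(7 + 0)² = 4*7² = 4*49 = 196)
B = -4511 - 80*I*√10 (B = (7284 - 11787) + (-8 + (-40)^(3/2)) = -4503 + (-8 - 80*I*√10) = -4511 - 80*I*√10 ≈ -4511.0 - 252.98*I)
(12489 + G) + B = (12489 + 196) + (-4511 - 80*I*√10) = 12685 + (-4511 - 80*I*√10) = 8174 - 80*I*√10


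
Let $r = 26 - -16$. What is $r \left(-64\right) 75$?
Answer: $-201600$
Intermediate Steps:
$r = 42$ ($r = 26 + 16 = 42$)
$r \left(-64\right) 75 = 42 \left(-64\right) 75 = \left(-2688\right) 75 = -201600$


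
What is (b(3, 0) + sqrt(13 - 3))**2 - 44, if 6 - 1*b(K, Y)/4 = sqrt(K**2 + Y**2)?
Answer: 110 + 24*sqrt(10) ≈ 185.89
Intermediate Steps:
b(K, Y) = 24 - 4*sqrt(K**2 + Y**2)
(b(3, 0) + sqrt(13 - 3))**2 - 44 = ((24 - 4*sqrt(3**2 + 0**2)) + sqrt(13 - 3))**2 - 44 = ((24 - 4*sqrt(9 + 0)) + sqrt(10))**2 - 44 = ((24 - 4*sqrt(9)) + sqrt(10))**2 - 44 = ((24 - 4*3) + sqrt(10))**2 - 44 = ((24 - 12) + sqrt(10))**2 - 44 = (12 + sqrt(10))**2 - 44 = -44 + (12 + sqrt(10))**2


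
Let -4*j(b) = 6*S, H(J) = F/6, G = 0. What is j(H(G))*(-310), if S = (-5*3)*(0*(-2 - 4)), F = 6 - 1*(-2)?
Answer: 0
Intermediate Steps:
F = 8 (F = 6 + 2 = 8)
H(J) = 4/3 (H(J) = 8/6 = 8*(⅙) = 4/3)
S = 0 (S = -0*(-6) = -15*0 = 0)
j(b) = 0 (j(b) = -3*0/2 = -¼*0 = 0)
j(H(G))*(-310) = 0*(-310) = 0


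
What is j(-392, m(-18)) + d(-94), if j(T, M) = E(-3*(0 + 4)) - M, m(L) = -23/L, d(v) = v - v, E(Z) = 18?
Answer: 301/18 ≈ 16.722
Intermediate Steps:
d(v) = 0
j(T, M) = 18 - M
j(-392, m(-18)) + d(-94) = (18 - (-23)/(-18)) + 0 = (18 - (-23)*(-1)/18) + 0 = (18 - 1*23/18) + 0 = (18 - 23/18) + 0 = 301/18 + 0 = 301/18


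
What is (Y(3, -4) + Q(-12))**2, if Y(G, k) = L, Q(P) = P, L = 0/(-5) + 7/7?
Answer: 121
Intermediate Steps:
L = 1 (L = 0*(-1/5) + 7*(1/7) = 0 + 1 = 1)
Y(G, k) = 1
(Y(3, -4) + Q(-12))**2 = (1 - 12)**2 = (-11)**2 = 121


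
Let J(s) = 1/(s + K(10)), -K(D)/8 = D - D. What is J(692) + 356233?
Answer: 246513237/692 ≈ 3.5623e+5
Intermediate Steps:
K(D) = 0 (K(D) = -8*(D - D) = -8*0 = 0)
J(s) = 1/s (J(s) = 1/(s + 0) = 1/s)
J(692) + 356233 = 1/692 + 356233 = 246513237/692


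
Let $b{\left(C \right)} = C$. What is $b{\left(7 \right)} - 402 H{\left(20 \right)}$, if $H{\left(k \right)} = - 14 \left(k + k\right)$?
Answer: $225127$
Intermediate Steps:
$H{\left(k \right)} = - 28 k$ ($H{\left(k \right)} = - 14 \cdot 2 k = - 28 k$)
$b{\left(7 \right)} - 402 H{\left(20 \right)} = 7 - 402 \left(\left(-28\right) 20\right) = 7 - -225120 = 7 + 225120 = 225127$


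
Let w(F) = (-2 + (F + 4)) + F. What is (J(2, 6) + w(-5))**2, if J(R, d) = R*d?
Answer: 16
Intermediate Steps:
w(F) = 2 + 2*F (w(F) = (-2 + (4 + F)) + F = (2 + F) + F = 2 + 2*F)
(J(2, 6) + w(-5))**2 = (2*6 + (2 + 2*(-5)))**2 = (12 + (2 - 10))**2 = (12 - 8)**2 = 4**2 = 16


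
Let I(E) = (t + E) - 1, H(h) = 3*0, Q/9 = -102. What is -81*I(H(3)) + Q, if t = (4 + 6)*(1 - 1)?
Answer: -837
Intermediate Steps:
Q = -918 (Q = 9*(-102) = -918)
H(h) = 0
t = 0 (t = 10*0 = 0)
I(E) = -1 + E (I(E) = (0 + E) - 1 = E - 1 = -1 + E)
-81*I(H(3)) + Q = -81*(-1 + 0) - 918 = -81*(-1) - 918 = 81 - 918 = -837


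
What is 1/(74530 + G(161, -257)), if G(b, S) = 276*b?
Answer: 1/118966 ≈ 8.4058e-6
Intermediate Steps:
1/(74530 + G(161, -257)) = 1/(74530 + 276*161) = 1/(74530 + 44436) = 1/118966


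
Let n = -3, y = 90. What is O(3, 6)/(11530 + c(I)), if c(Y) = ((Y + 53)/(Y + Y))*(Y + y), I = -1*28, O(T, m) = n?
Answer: -28/107355 ≈ -0.00026082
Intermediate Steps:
O(T, m) = -3
I = -28
c(Y) = (53 + Y)*(90 + Y)/(2*Y) (c(Y) = ((Y + 53)/(Y + Y))*(Y + 90) = ((53 + Y)/((2*Y)))*(90 + Y) = ((53 + Y)*(1/(2*Y)))*(90 + Y) = ((53 + Y)/(2*Y))*(90 + Y) = (53 + Y)*(90 + Y)/(2*Y))
O(3, 6)/(11530 + c(I)) = -3/(11530 + (1/2)*(4770 - 28*(143 - 28))/(-28)) = -3/(11530 + (1/2)*(-1/28)*(4770 - 28*115)) = -3/(11530 + (1/2)*(-1/28)*(4770 - 3220)) = -3/(11530 + (1/2)*(-1/28)*1550) = -3/(11530 - 775/28) = -3/(322065/28) = (28/322065)*(-3) = -28/107355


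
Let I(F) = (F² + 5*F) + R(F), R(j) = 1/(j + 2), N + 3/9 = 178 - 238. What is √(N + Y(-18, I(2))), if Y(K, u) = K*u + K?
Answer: 7*I*√246/6 ≈ 18.298*I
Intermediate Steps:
N = -181/3 (N = -⅓ + (178 - 238) = -⅓ - 60 = -181/3 ≈ -60.333)
R(j) = 1/(2 + j)
I(F) = F² + 1/(2 + F) + 5*F (I(F) = (F² + 5*F) + 1/(2 + F) = F² + 1/(2 + F) + 5*F)
Y(K, u) = K + K*u
√(N + Y(-18, I(2))) = √(-181/3 - 18*(1 + (1 + 2*(2 + 2)*(5 + 2))/(2 + 2))) = √(-181/3 - 18*(1 + (1 + 2*4*7)/4)) = √(-181/3 - 18*(1 + (1 + 56)/4)) = √(-181/3 - 18*(1 + (¼)*57)) = √(-181/3 - 18*(1 + 57/4)) = √(-181/3 - 18*61/4) = √(-181/3 - 549/2) = √(-2009/6) = 7*I*√246/6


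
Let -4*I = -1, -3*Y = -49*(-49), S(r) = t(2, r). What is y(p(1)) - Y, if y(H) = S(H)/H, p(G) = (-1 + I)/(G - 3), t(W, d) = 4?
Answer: 811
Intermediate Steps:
S(r) = 4
Y = -2401/3 (Y = -(-49)*(-49)/3 = -⅓*2401 = -2401/3 ≈ -800.33)
I = ¼ (I = -¼*(-1) = ¼ ≈ 0.25000)
p(G) = -3/(4*(-3 + G)) (p(G) = (-1 + ¼)/(G - 3) = -3/(4*(-3 + G)))
y(H) = 4/H
y(p(1)) - Y = 4/((-3/(-12 + 4*1))) - 1*(-2401/3) = 4/((-3/(-12 + 4))) + 2401/3 = 4/((-3/(-8))) + 2401/3 = 4/((-3*(-⅛))) + 2401/3 = 4/(3/8) + 2401/3 = 4*(8/3) + 2401/3 = 32/3 + 2401/3 = 811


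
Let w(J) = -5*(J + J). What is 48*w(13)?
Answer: -6240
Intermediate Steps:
w(J) = -10*J
48*w(13) = 48*(-10*13) = 48*(-130) = -6240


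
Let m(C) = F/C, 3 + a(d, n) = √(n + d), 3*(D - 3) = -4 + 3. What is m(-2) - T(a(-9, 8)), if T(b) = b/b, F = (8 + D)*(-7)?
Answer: 109/3 ≈ 36.333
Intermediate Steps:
D = 8/3 (D = 3 + (-4 + 3)/3 = 3 + (⅓)*(-1) = 3 - ⅓ = 8/3 ≈ 2.6667)
a(d, n) = -3 + √(d + n) (a(d, n) = -3 + √(n + d) = -3 + √(d + n))
F = -224/3 (F = (8 + 8/3)*(-7) = (32/3)*(-7) = -224/3 ≈ -74.667)
m(C) = -224/(3*C)
T(b) = 1
m(-2) - T(a(-9, 8)) = -224/3/(-2) - 1*1 = -224/3*(-½) - 1 = 112/3 - 1 = 109/3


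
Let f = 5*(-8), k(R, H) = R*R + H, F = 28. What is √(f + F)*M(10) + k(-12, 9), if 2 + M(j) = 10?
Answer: 153 + 16*I*√3 ≈ 153.0 + 27.713*I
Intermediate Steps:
M(j) = 8 (M(j) = -2 + 10 = 8)
k(R, H) = H + R² (k(R, H) = R² + H = H + R²)
f = -40
√(f + F)*M(10) + k(-12, 9) = √(-40 + 28)*8 + (9 + (-12)²) = √(-12)*8 + (9 + 144) = (2*I*√3)*8 + 153 = 16*I*√3 + 153 = 153 + 16*I*√3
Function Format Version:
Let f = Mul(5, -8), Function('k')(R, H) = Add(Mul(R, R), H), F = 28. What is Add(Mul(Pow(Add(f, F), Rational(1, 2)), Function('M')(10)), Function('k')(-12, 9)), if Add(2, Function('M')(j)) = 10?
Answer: Add(153, Mul(16, I, Pow(3, Rational(1, 2)))) ≈ Add(153.00, Mul(27.713, I))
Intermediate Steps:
Function('M')(j) = 8 (Function('M')(j) = Add(-2, 10) = 8)
Function('k')(R, H) = Add(H, Pow(R, 2)) (Function('k')(R, H) = Add(Pow(R, 2), H) = Add(H, Pow(R, 2)))
f = -40
Add(Mul(Pow(Add(f, F), Rational(1, 2)), Function('M')(10)), Function('k')(-12, 9)) = Add(Mul(Pow(Add(-40, 28), Rational(1, 2)), 8), Add(9, Pow(-12, 2))) = Add(Mul(Pow(-12, Rational(1, 2)), 8), Add(9, 144)) = Add(Mul(Mul(2, I, Pow(3, Rational(1, 2))), 8), 153) = Add(Mul(16, I, Pow(3, Rational(1, 2))), 153) = Add(153, Mul(16, I, Pow(3, Rational(1, 2))))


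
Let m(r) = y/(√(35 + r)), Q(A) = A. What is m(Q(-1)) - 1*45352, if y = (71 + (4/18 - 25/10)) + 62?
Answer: -45352 + 2353*√34/612 ≈ -45330.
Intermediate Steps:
y = 2353/18 (y = (71 + (4*(1/18) - 25*⅒)) + 62 = (71 + (2/9 - 5/2)) + 62 = (71 - 41/18) + 62 = 1237/18 + 62 = 2353/18 ≈ 130.72)
m(r) = 2353/(18*√(35 + r)) (m(r) = 2353/(18*(√(35 + r))) = 2353/(18*√(35 + r)))
m(Q(-1)) - 1*45352 = 2353/(18*√(35 - 1)) - 1*45352 = 2353/(18*√34) - 45352 = 2353*(√34/34)/18 - 45352 = 2353*√34/612 - 45352 = -45352 + 2353*√34/612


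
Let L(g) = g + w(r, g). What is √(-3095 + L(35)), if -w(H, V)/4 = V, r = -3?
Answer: 40*I*√2 ≈ 56.569*I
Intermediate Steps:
w(H, V) = -4*V
L(g) = -3*g (L(g) = g - 4*g = -3*g)
√(-3095 + L(35)) = √(-3095 - 3*35) = √(-3095 - 105) = √(-3200) = 40*I*√2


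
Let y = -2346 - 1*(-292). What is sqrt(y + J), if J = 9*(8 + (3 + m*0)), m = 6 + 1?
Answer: I*sqrt(1955) ≈ 44.215*I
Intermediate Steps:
m = 7
y = -2054 (y = -2346 + 292 = -2054)
J = 99 (J = 9*(8 + (3 + 7*0)) = 9*(8 + (3 + 0)) = 9*(8 + 3) = 9*11 = 99)
sqrt(y + J) = sqrt(-2054 + 99) = sqrt(-1955) = I*sqrt(1955)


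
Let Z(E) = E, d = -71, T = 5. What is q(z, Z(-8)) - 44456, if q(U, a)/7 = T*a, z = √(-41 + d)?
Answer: -44736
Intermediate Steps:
z = 4*I*√7 (z = √(-41 - 71) = √(-112) = 4*I*√7 ≈ 10.583*I)
q(U, a) = 35*a (q(U, a) = 7*(5*a) = 35*a)
q(z, Z(-8)) - 44456 = 35*(-8) - 44456 = -280 - 44456 = -44736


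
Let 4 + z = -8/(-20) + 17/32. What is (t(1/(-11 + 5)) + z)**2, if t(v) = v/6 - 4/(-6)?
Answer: 12243001/2073600 ≈ 5.9042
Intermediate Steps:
z = -491/160 (z = -4 + (-8/(-20) + 17/32) = -4 + (-8*(-1/20) + 17*(1/32)) = -4 + (2/5 + 17/32) = -4 + 149/160 = -491/160 ≈ -3.0687)
t(v) = 2/3 + v/6 (t(v) = v*(1/6) - 4*(-1/6) = v/6 + 2/3 = 2/3 + v/6)
(t(1/(-11 + 5)) + z)**2 = ((2/3 + 1/(6*(-11 + 5))) - 491/160)**2 = ((2/3 + (1/6)/(-6)) - 491/160)**2 = ((2/3 + (1/6)*(-1/6)) - 491/160)**2 = ((2/3 - 1/36) - 491/160)**2 = (23/36 - 491/160)**2 = (-3499/1440)**2 = 12243001/2073600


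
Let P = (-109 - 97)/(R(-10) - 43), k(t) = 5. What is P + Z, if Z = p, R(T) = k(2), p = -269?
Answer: -5008/19 ≈ -263.58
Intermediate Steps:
R(T) = 5
Z = -269
P = 103/19 (P = (-109 - 97)/(5 - 43) = -206/(-38) = -206*(-1/38) = 103/19 ≈ 5.4211)
P + Z = 103/19 - 269 = -5008/19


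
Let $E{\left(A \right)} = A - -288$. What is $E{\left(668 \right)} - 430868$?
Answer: $-429912$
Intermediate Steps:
$E{\left(A \right)} = 288 + A$ ($E{\left(A \right)} = A + 288 = 288 + A$)
$E{\left(668 \right)} - 430868 = \left(288 + 668\right) - 430868 = 956 - 430868 = -429912$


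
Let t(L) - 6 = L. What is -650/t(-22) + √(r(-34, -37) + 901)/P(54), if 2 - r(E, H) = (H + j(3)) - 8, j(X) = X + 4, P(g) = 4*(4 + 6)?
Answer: 325/8 + √941/40 ≈ 41.392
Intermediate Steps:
P(g) = 40 (P(g) = 4*10 = 40)
j(X) = 4 + X
t(L) = 6 + L
r(E, H) = 3 - H (r(E, H) = 2 - ((H + (4 + 3)) - 8) = 2 - ((H + 7) - 8) = 2 - ((7 + H) - 8) = 2 - (-1 + H) = 2 + (1 - H) = 3 - H)
-650/t(-22) + √(r(-34, -37) + 901)/P(54) = -650/(6 - 22) + √((3 - 1*(-37)) + 901)/40 = -650/(-16) + √((3 + 37) + 901)*(1/40) = -650*(-1/16) + √(40 + 901)*(1/40) = 325/8 + √941*(1/40) = 325/8 + √941/40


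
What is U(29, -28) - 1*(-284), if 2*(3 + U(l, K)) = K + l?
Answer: 563/2 ≈ 281.50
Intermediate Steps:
U(l, K) = -3 + K/2 + l/2 (U(l, K) = -3 + (K + l)/2 = -3 + (K/2 + l/2) = -3 + K/2 + l/2)
U(29, -28) - 1*(-284) = (-3 + (½)*(-28) + (½)*29) - 1*(-284) = (-3 - 14 + 29/2) + 284 = -5/2 + 284 = 563/2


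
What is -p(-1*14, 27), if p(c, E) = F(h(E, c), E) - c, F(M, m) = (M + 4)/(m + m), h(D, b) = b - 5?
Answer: -247/18 ≈ -13.722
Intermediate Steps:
h(D, b) = -5 + b
F(M, m) = (4 + M)/(2*m) (F(M, m) = (4 + M)/((2*m)) = (4 + M)*(1/(2*m)) = (4 + M)/(2*m))
p(c, E) = -c + (-1 + c)/(2*E) (p(c, E) = (4 + (-5 + c))/(2*E) - c = (-1 + c)/(2*E) - c = -c + (-1 + c)/(2*E))
-p(-1*14, 27) = -(-1 - 1*14 - 2*27*(-1*14))/(2*27) = -(-1 - 14 - 2*27*(-14))/(2*27) = -(-1 - 14 + 756)/(2*27) = -741/(2*27) = -1*247/18 = -247/18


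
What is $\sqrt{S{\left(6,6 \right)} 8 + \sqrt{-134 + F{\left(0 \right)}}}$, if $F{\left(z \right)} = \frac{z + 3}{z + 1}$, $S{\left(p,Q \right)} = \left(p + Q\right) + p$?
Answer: $\sqrt{144 + i \sqrt{131}} \approx 12.009 + 0.47652 i$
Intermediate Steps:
$S{\left(p,Q \right)} = Q + 2 p$ ($S{\left(p,Q \right)} = \left(Q + p\right) + p = Q + 2 p$)
$F{\left(z \right)} = \frac{3 + z}{1 + z}$
$\sqrt{S{\left(6,6 \right)} 8 + \sqrt{-134 + F{\left(0 \right)}}} = \sqrt{\left(6 + 2 \cdot 6\right) 8 + \sqrt{-134 + \frac{3 + 0}{1 + 0}}} = \sqrt{\left(6 + 12\right) 8 + \sqrt{-134 + 1^{-1} \cdot 3}} = \sqrt{18 \cdot 8 + \sqrt{-134 + 1 \cdot 3}} = \sqrt{144 + \sqrt{-134 + 3}} = \sqrt{144 + \sqrt{-131}} = \sqrt{144 + i \sqrt{131}}$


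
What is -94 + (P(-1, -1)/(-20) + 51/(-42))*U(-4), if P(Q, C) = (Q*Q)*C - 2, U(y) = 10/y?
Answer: -5115/56 ≈ -91.339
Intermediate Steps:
P(Q, C) = -2 + C*Q² (P(Q, C) = Q²*C - 2 = C*Q² - 2 = -2 + C*Q²)
-94 + (P(-1, -1)/(-20) + 51/(-42))*U(-4) = -94 + ((-2 - 1*(-1)²)/(-20) + 51/(-42))*(10/(-4)) = -94 + ((-2 - 1*1)*(-1/20) + 51*(-1/42))*(10*(-¼)) = -94 + ((-2 - 1)*(-1/20) - 17/14)*(-5/2) = -94 + (-3*(-1/20) - 17/14)*(-5/2) = -94 + (3/20 - 17/14)*(-5/2) = -94 - 149/140*(-5/2) = -94 + 149/56 = -5115/56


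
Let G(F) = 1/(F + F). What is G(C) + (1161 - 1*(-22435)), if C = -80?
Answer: 3775359/160 ≈ 23596.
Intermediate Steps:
G(F) = 1/(2*F)
G(C) + (1161 - 1*(-22435)) = (1/2)/(-80) + (1161 - 1*(-22435)) = (1/2)*(-1/80) + (1161 + 22435) = -1/160 + 23596 = 3775359/160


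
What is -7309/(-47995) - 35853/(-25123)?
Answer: 51469966/32588605 ≈ 1.5794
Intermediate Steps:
-7309/(-47995) - 35853/(-25123) = -7309*(-1/47995) - 35853*(-1/25123) = 7309/47995 + 969/679 = 51469966/32588605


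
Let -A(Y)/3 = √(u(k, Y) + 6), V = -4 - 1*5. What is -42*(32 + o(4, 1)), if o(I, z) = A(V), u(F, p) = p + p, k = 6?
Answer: -1344 + 252*I*√3 ≈ -1344.0 + 436.48*I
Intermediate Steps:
V = -9 (V = -4 - 5 = -9)
u(F, p) = 2*p
A(Y) = -3*√(6 + 2*Y) (A(Y) = -3*√(2*Y + 6) = -3*√(6 + 2*Y))
o(I, z) = -6*I*√3 (o(I, z) = -3*√(6 + 2*(-9)) = -3*√(6 - 18) = -6*I*√3)
-42*(32 + o(4, 1)) = -42*(32 - 6*I*√3) = -1344 + 252*I*√3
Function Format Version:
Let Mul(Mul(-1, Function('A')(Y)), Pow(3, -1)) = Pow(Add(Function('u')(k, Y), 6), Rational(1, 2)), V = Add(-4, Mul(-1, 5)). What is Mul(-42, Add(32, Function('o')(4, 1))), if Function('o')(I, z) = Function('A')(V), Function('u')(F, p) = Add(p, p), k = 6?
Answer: Add(-1344, Mul(252, I, Pow(3, Rational(1, 2)))) ≈ Add(-1344.0, Mul(436.48, I))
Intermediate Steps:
V = -9 (V = Add(-4, -5) = -9)
Function('u')(F, p) = Mul(2, p)
Function('A')(Y) = Mul(-3, Pow(Add(6, Mul(2, Y)), Rational(1, 2))) (Function('A')(Y) = Mul(-3, Pow(Add(Mul(2, Y), 6), Rational(1, 2))) = Mul(-3, Pow(Add(6, Mul(2, Y)), Rational(1, 2))))
Function('o')(I, z) = Mul(-6, I, Pow(3, Rational(1, 2))) (Function('o')(I, z) = Mul(-3, Pow(Add(6, Mul(2, -9)), Rational(1, 2))) = Mul(-3, Pow(Add(6, -18), Rational(1, 2))) = Mul(-3, Pow(-12, Rational(1, 2))) = Mul(-3, Mul(2, I, Pow(3, Rational(1, 2)))) = Mul(-6, I, Pow(3, Rational(1, 2))))
Mul(-42, Add(32, Function('o')(4, 1))) = Mul(-42, Add(32, Mul(-6, I, Pow(3, Rational(1, 2))))) = Add(-1344, Mul(252, I, Pow(3, Rational(1, 2))))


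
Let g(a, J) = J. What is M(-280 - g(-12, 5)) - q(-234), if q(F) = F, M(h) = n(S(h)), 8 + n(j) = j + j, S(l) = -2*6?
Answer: 202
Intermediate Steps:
S(l) = -12
n(j) = -8 + 2*j (n(j) = -8 + (j + j) = -8 + 2*j)
M(h) = -32 (M(h) = -8 + 2*(-12) = -8 - 24 = -32)
M(-280 - g(-12, 5)) - q(-234) = -32 - 1*(-234) = -32 + 234 = 202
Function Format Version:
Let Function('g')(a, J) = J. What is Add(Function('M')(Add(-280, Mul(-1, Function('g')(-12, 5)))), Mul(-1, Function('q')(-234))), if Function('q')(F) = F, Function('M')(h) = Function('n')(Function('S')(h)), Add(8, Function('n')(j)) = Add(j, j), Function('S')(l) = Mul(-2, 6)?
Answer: 202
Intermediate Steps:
Function('S')(l) = -12
Function('n')(j) = Add(-8, Mul(2, j)) (Function('n')(j) = Add(-8, Add(j, j)) = Add(-8, Mul(2, j)))
Function('M')(h) = -32 (Function('M')(h) = Add(-8, Mul(2, -12)) = Add(-8, -24) = -32)
Add(Function('M')(Add(-280, Mul(-1, Function('g')(-12, 5)))), Mul(-1, Function('q')(-234))) = Add(-32, Mul(-1, -234)) = Add(-32, 234) = 202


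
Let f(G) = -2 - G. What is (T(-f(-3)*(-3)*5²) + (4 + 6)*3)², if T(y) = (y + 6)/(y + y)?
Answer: 2331729/2500 ≈ 932.69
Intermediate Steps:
T(y) = (6 + y)/(2*y) (T(y) = (6 + y)/((2*y)) = (6 + y)*(1/(2*y)) = (6 + y)/(2*y))
(T(-f(-3)*(-3)*5²) + (4 + 6)*3)² = ((6 - (-2 - 1*(-3))*(-3)*5²)/(2*((-(-2 - 1*(-3))*(-3)*5²))) + (4 + 6)*3)² = ((6 - (-2 + 3)*(-3)*25)/(2*((-(-2 + 3)*(-3)*25))) + 10*3)² = ((6 - 1*(-3)*25)/(2*((-1*(-3)*25))) + 30)² = ((6 - (-3)*25)/(2*((-(-3)*25))) + 30)² = ((6 - 1*(-75))/(2*((-1*(-75)))) + 30)² = ((½)*(6 + 75)/75 + 30)² = ((½)*(1/75)*81 + 30)² = (27/50 + 30)² = (1527/50)² = 2331729/2500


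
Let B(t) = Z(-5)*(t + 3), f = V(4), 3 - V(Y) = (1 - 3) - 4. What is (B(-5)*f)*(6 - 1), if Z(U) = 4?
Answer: -360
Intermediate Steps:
V(Y) = 9 (V(Y) = 3 - ((1 - 3) - 4) = 3 - (-2 - 4) = 3 - 1*(-6) = 3 + 6 = 9)
f = 9
B(t) = 12 + 4*t (B(t) = 4*(t + 3) = 4*(3 + t) = 12 + 4*t)
(B(-5)*f)*(6 - 1) = ((12 + 4*(-5))*9)*(6 - 1) = ((12 - 20)*9)*5 = -8*9*5 = -72*5 = -360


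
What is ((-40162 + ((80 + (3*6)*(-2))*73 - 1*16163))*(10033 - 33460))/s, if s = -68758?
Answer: -1244278251/68758 ≈ -18097.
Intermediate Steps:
((-40162 + ((80 + (3*6)*(-2))*73 - 1*16163))*(10033 - 33460))/s = ((-40162 + ((80 + (3*6)*(-2))*73 - 1*16163))*(10033 - 33460))/(-68758) = ((-40162 + ((80 + 18*(-2))*73 - 16163))*(-23427))*(-1/68758) = ((-40162 + ((80 - 36)*73 - 16163))*(-23427))*(-1/68758) = ((-40162 + (44*73 - 16163))*(-23427))*(-1/68758) = ((-40162 + (3212 - 16163))*(-23427))*(-1/68758) = ((-40162 - 12951)*(-23427))*(-1/68758) = -53113*(-23427)*(-1/68758) = 1244278251*(-1/68758) = -1244278251/68758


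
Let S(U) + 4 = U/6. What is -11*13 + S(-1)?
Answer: -883/6 ≈ -147.17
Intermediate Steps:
S(U) = -4 + U/6
-11*13 + S(-1) = -11*13 + (-4 + (⅙)*(-1)) = -143 + (-4 - ⅙) = -143 - 25/6 = -883/6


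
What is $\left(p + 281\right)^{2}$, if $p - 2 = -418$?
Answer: $18225$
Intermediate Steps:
$p = -416$ ($p = 2 - 418 = -416$)
$\left(p + 281\right)^{2} = \left(-416 + 281\right)^{2} = \left(-135\right)^{2} = 18225$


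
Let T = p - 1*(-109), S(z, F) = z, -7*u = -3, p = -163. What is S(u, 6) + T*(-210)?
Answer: 79383/7 ≈ 11340.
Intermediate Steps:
u = 3/7 (u = -⅐*(-3) = 3/7 ≈ 0.42857)
T = -54 (T = -163 - 1*(-109) = -163 + 109 = -54)
S(u, 6) + T*(-210) = 3/7 - 54*(-210) = 3/7 + 11340 = 79383/7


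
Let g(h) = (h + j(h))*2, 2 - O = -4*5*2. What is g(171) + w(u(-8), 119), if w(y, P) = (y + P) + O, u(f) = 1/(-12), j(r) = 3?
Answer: 6107/12 ≈ 508.92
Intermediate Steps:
u(f) = -1/12
O = 42 (O = 2 - (-4*5)*2 = 2 - (-20)*2 = 2 - 1*(-40) = 2 + 40 = 42)
w(y, P) = 42 + P + y (w(y, P) = (y + P) + 42 = (P + y) + 42 = 42 + P + y)
g(h) = 6 + 2*h (g(h) = (h + 3)*2 = (3 + h)*2 = 6 + 2*h)
g(171) + w(u(-8), 119) = (6 + 2*171) + (42 + 119 - 1/12) = (6 + 342) + 1931/12 = 348 + 1931/12 = 6107/12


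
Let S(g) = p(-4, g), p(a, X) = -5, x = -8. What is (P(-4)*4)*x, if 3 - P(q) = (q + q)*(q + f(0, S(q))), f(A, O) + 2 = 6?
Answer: -96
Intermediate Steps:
S(g) = -5
f(A, O) = 4 (f(A, O) = -2 + 6 = 4)
P(q) = 3 - 2*q*(4 + q) (P(q) = 3 - (q + q)*(q + 4) = 3 - 2*q*(4 + q))
(P(-4)*4)*x = ((3 - 8*(-4) - 2*(-4)²)*4)*(-8) = ((3 + 32 - 2*16)*4)*(-8) = ((3 + 32 - 32)*4)*(-8) = (3*4)*(-8) = 12*(-8) = -96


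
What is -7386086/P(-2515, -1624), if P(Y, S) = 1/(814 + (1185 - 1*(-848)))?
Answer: -21028186842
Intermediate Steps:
P(Y, S) = 1/2847 (P(Y, S) = 1/(814 + (1185 + 848)) = 1/(814 + 2033) = 1/2847)
-7386086/P(-2515, -1624) = -7386086/1/2847 = -7386086*2847 = -21028186842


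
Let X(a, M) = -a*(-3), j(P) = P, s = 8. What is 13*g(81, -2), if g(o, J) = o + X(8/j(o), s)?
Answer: 28535/27 ≈ 1056.9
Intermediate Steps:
X(a, M) = 3*a
g(o, J) = o + 24/o (g(o, J) = o + 3*(8/o) = o + 24/o)
13*g(81, -2) = 13*(81 + 24/81) = 13*(81 + 24*(1/81)) = 13*(81 + 8/27) = 13*(2195/27) = 28535/27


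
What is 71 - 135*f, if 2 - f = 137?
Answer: 18296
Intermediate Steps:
f = -135 (f = 2 - 1*137 = 2 - 137 = -135)
71 - 135*f = 71 - 135*(-135) = 71 + 18225 = 18296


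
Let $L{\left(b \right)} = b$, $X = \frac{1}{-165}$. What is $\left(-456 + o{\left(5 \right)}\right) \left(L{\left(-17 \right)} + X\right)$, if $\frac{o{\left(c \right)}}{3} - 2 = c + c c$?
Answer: $\frac{67344}{11} \approx 6122.2$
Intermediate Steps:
$X = - \frac{1}{165} \approx -0.0060606$
$o{\left(c \right)} = 6 + 3 c + 3 c^{2}$ ($o{\left(c \right)} = 6 + 3 \left(c + c c\right) = 6 + 3 \left(c + c^{2}\right) = 6 + \left(3 c + 3 c^{2}\right) = 6 + 3 c + 3 c^{2}$)
$\left(-456 + o{\left(5 \right)}\right) \left(L{\left(-17 \right)} + X\right) = \left(-456 + \left(6 + 3 \cdot 5 + 3 \cdot 5^{2}\right)\right) \left(-17 - \frac{1}{165}\right) = \left(-456 + \left(6 + 15 + 3 \cdot 25\right)\right) \left(- \frac{2806}{165}\right) = \left(-456 + \left(6 + 15 + 75\right)\right) \left(- \frac{2806}{165}\right) = \left(-456 + 96\right) \left(- \frac{2806}{165}\right) = \left(-360\right) \left(- \frac{2806}{165}\right) = \frac{67344}{11}$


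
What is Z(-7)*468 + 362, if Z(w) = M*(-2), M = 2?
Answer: -1510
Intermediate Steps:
Z(w) = -4 (Z(w) = 2*(-2) = -4)
Z(-7)*468 + 362 = -4*468 + 362 = -1872 + 362 = -1510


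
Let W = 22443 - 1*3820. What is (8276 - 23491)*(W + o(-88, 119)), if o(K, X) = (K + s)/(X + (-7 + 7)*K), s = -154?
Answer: -1983226025/7 ≈ -2.8332e+8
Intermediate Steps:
W = 18623 (W = 22443 - 3820 = 18623)
o(K, X) = (-154 + K)/X (o(K, X) = (K - 154)/(X + (-7 + 7)*K) = (-154 + K)/(X + 0*K) = (-154 + K)/(X + 0) = (-154 + K)/X)
(8276 - 23491)*(W + o(-88, 119)) = (8276 - 23491)*(18623 + (-154 - 88)/119) = -15215*(18623 + (1/119)*(-242)) = -15215*(18623 - 242/119) = -15215*2215895/119 = -1983226025/7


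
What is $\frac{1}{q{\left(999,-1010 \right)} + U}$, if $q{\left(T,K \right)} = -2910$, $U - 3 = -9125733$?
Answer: $- \frac{1}{9128640} \approx -1.0955 \cdot 10^{-7}$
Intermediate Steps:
$U = -9125730$ ($U = 3 - 9125733 = -9125730$)
$\frac{1}{q{\left(999,-1010 \right)} + U} = \frac{1}{-2910 - 9125730} = \frac{1}{-9128640} = - \frac{1}{9128640}$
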